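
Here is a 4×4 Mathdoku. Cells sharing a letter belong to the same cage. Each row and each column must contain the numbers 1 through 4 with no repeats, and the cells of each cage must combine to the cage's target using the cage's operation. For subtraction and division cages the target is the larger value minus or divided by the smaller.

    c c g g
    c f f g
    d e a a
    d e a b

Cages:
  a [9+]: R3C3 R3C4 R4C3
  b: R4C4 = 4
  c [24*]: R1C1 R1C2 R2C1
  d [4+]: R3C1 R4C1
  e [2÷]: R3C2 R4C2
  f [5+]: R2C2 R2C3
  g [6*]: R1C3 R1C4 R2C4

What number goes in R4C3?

3

Cage b is a single given cell, so R4C4 = 4.
Cage a needs sum 9; hence R3C3 = 4.
Cage c has product 24, so R1C2 = 3.
Column 2 now contains 3, so R2C2 = 4.
Cage c needs product 24, leaving R1C1 = 4.
4 is placed in row 2, so R2C1 = 2.
The two cells of cage f must have sum 5, which forces R2C3 = 1.
Cage g has product 6, so R2C4 = 3.
Column 4 already has 3; hence R3C4 = 2.
1 is placed in column 3, so R1C3 = 2.
2 is placed in column 4, so R1C4 = 1.
2 is placed in row 3; hence R3C2 = 1.
Cage e's pair has quotient 2, so R4C2 = 2.
The 3 cells of cage a must have sum 9, leaving R4C3 = 3.
Row 3 now contains 1; hence R3C1 = 3.
Row 4 now contains 3, so R4C1 = 1.
The full grid is 4 3 2 1 / 2 4 1 3 / 3 1 4 2 / 1 2 3 4.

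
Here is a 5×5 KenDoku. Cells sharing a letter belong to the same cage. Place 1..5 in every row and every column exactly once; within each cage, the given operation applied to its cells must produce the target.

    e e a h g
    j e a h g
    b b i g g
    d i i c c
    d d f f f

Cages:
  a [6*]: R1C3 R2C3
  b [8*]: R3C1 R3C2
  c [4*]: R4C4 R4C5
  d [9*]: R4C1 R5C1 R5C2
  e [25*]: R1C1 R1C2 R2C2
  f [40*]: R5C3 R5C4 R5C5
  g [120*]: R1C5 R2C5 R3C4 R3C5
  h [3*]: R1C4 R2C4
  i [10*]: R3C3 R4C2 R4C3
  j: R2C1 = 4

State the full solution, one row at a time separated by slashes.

5 1 2 3 4 / 4 5 3 1 2 / 2 4 1 5 3 / 3 2 5 4 1 / 1 3 4 2 5

Cage e needs product 25; hence R1C1 = 5.
Cage e needs product 25, leaving R1C2 = 1.
1 is placed in row 1, so R1C4 = 3.
Cage j is a single given cell, leaving R2C1 = 4.
The 3 cells of cage e must have product 25; hence R2C2 = 5.
3 is placed in column 4, leaving R2C4 = 1.
4 is placed in column 1, which forces R3C1 = 2.
2 is placed in row 3; hence R3C2 = 4.
4 is placed in row 3, leaving R3C4 = 5.
Row 3 now contains 5; hence R3C5 = 3.
Cage d has product 9; hence R4C1 = 3.
Column 2 now contains 5, which forces R4C2 = 2.
Column 4 now contains 1, leaving R4C4 = 4.
4 is placed in row 4, which forces R4C5 = 1.
Cage d has product 9, leaving R5C1 = 1.
The 3 cells of cage d must have product 9, which forces R5C2 = 3.
Column 4 already has 4, leaving R5C4 = 2.
3 is placed in row 1, which forces R1C3 = 2.
Cage g needs product 120, leaving R1C5 = 4.
Cage a needs two cells with product 6, so R2C3 = 3.
Column 5 now contains 3, which forces R2C5 = 2.
Row 3 now contains 5, leaving R3C3 = 1.
1 is placed in row 4; hence R4C3 = 5.
Column 3 now contains 5, so R5C3 = 4.
4 is placed in column 5; hence R5C5 = 5.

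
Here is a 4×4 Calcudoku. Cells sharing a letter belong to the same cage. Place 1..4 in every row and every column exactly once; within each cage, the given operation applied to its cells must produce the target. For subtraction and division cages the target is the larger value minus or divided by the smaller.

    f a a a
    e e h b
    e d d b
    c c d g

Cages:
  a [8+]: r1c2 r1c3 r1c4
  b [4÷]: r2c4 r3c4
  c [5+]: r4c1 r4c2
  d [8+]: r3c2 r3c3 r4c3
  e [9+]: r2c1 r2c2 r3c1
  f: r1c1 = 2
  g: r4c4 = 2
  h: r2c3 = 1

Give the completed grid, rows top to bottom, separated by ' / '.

Cage f is given, leaving r1c1 = 2.
Cage h is a single given cell, which forces r2c3 = 1.
1 is placed in row 2, so r2c4 = 4.
4 is placed in column 4, leaving r3c4 = 1.
G is a freebie, leaving r4c4 = 2.
Cage a needs sum 8, which forces r1c2 = 1.
Cage a has sum 8, so r1c3 = 4.
1 is placed in column 4, leaving r1c4 = 3.
4 is placed in row 2; hence r2c1 = 3.
The 3 cells of cage e must have sum 9; hence r2c2 = 2.
Cage e has sum 9, which forces r3c1 = 4.
The 3 cells of cage d must have sum 8, so r3c2 = 3.
Cage d needs sum 8, so r3c3 = 2.
Column 1 already has 4; hence r4c1 = 1.
Column 2 now contains 1, leaving r4c2 = 4.
Cage d needs sum 8, leaving r4c3 = 3.

2 1 4 3 / 3 2 1 4 / 4 3 2 1 / 1 4 3 2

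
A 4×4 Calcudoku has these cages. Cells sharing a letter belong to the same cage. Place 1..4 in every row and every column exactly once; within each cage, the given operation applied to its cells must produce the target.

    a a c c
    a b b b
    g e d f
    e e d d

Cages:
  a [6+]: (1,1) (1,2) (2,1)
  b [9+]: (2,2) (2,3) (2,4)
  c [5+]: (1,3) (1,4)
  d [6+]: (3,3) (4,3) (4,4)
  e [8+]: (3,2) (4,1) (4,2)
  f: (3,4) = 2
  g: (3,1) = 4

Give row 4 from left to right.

3 4 2 1

Cage g is a single given cell, so (3,1) = 4.
Cage f is given; hence (3,4) = 2.
Row 2 needs a 1, and only (2,1) is open for it.
Column 1 now contains 1, leaving (4,1) = 3.
Row 4 already has 3, which forces (4,4) = 1.
Column 1 now contains 3, leaving (1,1) = 2.
The 3 cells of cage a must have sum 6, leaving (1,2) = 3.
Row 1 now contains 2, which forces (1,3) = 1.
3 is placed in row 1, which forces (1,4) = 4.
Column 4 now contains 4, so (2,4) = 3.
3 is placed in column 2, so (3,2) = 1.
Column 3 now contains 1, which forces (3,3) = 3.
Cage e needs sum 8, which forces (4,2) = 4.
Cage d has sum 6, so (4,3) = 2.
Column 2 now contains 4, so (2,2) = 2.
2 is placed in column 3, so (2,3) = 4.
The full grid is 2 3 1 4 / 1 2 4 3 / 4 1 3 2 / 3 4 2 1.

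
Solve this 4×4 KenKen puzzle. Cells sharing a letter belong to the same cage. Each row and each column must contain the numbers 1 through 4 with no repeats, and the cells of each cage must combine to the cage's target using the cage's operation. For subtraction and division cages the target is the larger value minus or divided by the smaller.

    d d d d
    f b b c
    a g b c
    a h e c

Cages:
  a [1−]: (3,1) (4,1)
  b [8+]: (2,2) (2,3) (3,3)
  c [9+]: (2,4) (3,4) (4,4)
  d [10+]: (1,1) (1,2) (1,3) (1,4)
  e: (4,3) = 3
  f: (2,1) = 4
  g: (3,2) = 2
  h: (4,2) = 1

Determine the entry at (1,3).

2

Cage f is a single given cell, so (2,1) = 4.
G is a freebie; hence (3,2) = 2.
Cage h is a single given cell, so (4,2) = 1.
Cage e is given, so (4,3) = 3.
Column 2 already has 1, so (2,2) = 3.
Cage b has sum 8, which forces (2,3) = 1.
3 is placed in row 2, so (2,4) = 2.
The 3 cells of cage b must have sum 8; hence (3,3) = 4.
Row 3 already has 4; hence (3,4) = 3.
3 is placed in row 4; hence (4,1) = 2.
Column 4 already has 2, so (4,4) = 4.
The 4 cells of cage d must have sum 10; hence (1,1) = 3.
3 is placed in column 2, leaving (1,2) = 4.
Column 3 now contains 4, which forces (1,3) = 2.
Column 4 now contains 4, leaving (1,4) = 1.
3 is placed in row 3, so (3,1) = 1.
Completed grid: 3 4 2 1 / 4 3 1 2 / 1 2 4 3 / 2 1 3 4.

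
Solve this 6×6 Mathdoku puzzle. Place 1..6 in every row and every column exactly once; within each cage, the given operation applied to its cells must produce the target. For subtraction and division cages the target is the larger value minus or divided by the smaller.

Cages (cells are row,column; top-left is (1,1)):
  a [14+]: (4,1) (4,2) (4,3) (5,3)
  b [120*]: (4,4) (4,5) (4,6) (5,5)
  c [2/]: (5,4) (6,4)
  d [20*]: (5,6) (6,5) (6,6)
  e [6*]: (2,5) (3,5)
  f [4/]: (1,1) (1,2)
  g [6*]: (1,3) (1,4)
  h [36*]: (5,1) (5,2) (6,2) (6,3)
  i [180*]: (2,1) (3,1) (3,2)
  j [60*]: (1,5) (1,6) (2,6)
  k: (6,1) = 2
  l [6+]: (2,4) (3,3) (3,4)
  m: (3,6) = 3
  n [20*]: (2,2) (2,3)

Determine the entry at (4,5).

1

The 3 cells of cage i must have product 180, leaving (2,1) = 6.
Cage i needs product 180, which forces (3,1) = 5.
Cage i needs product 180, so (3,2) = 6.
M is a freebie; hence (3,6) = 3.
Cage k is given, so (6,1) = 2.
The two cells of cage e must have product 6; hence (2,5) = 3.
Cage e's pair has product 6; hence (3,5) = 2.
Row 2 now contains 3, leaving (2,4) = 1.
2 is placed in row 3, which forces (3,3) = 1.
Cage l has sum 6, so (3,4) = 4.
In row 2, 2 can only go at (2,6), so (2,6) = 2.
In column 4, 2 can only go at (1,4), so (1,4) = 2.
2 is placed in row 1; hence (1,3) = 3.
In column 4, 5 can only go at (4,4), so (4,4) = 5.
In column 2, 5 can only go at (2,2), so (2,2) = 5.
5 is placed in row 2; hence (2,3) = 4.
4 is placed in column 3, which forces (6,3) = 6.
Row 6 now contains 6, so (6,4) = 3.
Column 3 already has 6, leaving (4,3) = 2.
The 4 cells of cage h must have product 36; hence (5,1) = 3.
Cage h has product 36; hence (5,2) = 2.
Cage a has sum 14, which forces (5,3) = 5.
Column 4 already has 3, so (5,4) = 6.
Row 6 now contains 3; hence (6,2) = 1.
The two cells of cage f must have quotient 4, so (1,1) = 1.
Column 2 already has 1, leaving (1,2) = 4.
Column 1 already has 3, so (4,1) = 4.
Cage a needs sum 14; hence (4,2) = 3.
Cage d needs product 20; hence (5,6) = 1.
Cage b has product 120, so (4,5) = 1.
Column 6 now contains 1, which forces (4,6) = 6.
Row 5 now contains 1, so (5,5) = 4.
Column 5 now contains 4, so (6,5) = 5.
Row 6 already has 5, which forces (6,6) = 4.
5 is placed in column 5, leaving (1,5) = 6.
Column 6 now contains 6, so (1,6) = 5.
Filled in: 1 4 3 2 6 5 / 6 5 4 1 3 2 / 5 6 1 4 2 3 / 4 3 2 5 1 6 / 3 2 5 6 4 1 / 2 1 6 3 5 4.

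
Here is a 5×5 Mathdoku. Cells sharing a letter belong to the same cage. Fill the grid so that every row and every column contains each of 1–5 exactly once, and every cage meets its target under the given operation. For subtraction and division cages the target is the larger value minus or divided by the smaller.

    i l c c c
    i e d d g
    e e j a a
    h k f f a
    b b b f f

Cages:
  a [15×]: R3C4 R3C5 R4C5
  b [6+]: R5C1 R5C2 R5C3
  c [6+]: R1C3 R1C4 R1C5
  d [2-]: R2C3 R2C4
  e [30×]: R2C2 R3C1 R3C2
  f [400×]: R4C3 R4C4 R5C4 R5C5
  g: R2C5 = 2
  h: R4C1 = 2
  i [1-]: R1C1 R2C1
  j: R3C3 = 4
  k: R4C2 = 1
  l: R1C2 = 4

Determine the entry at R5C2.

L is a freebie, so R1C2 = 4.
Cage g is a single given cell, which forces R2C5 = 2.
Cage j is a single given cell, which forces R3C3 = 4.
Cage h is a single given cell, so R4C1 = 2.
Cage k is a single given cell, leaving R4C2 = 1.
4 is placed in column 3, which forces R4C3 = 5.
5 is placed in row 4, so R4C4 = 4.
5 is placed in row 4, which forces R4C5 = 3.
4 is placed in column 4; hence R5C4 = 5.
Row 5 already has 5, so R5C5 = 4.
Column 5 already has 3, which forces R1C5 = 1.
Cage i needs two cells with difference 1, so R2C1 = 4.
The 3 cells of cage e must have product 30, which forces R3C2 = 2.
The 3 cells of cage a must have product 15, leaving R3C4 = 1.
The 3 cells of cage a must have product 15, leaving R3C5 = 5.
Column 2 now contains 2, which forces R5C2 = 3.
Column 2 now contains 3, leaving R2C2 = 5.
The two cells of cage d must have difference 2, leaving R2C3 = 1.
1 is placed in column 4, leaving R2C4 = 3.
Row 3 already has 5, leaving R3C1 = 3.
Row 5 already has 3; hence R5C1 = 1.
Cage b needs sum 6; hence R5C3 = 2.
3 is placed in column 1, which forces R1C1 = 5.
2 is placed in column 3; hence R1C3 = 3.
Column 4 already has 3, leaving R1C4 = 2.
Completed grid: 5 4 3 2 1 / 4 5 1 3 2 / 3 2 4 1 5 / 2 1 5 4 3 / 1 3 2 5 4.

3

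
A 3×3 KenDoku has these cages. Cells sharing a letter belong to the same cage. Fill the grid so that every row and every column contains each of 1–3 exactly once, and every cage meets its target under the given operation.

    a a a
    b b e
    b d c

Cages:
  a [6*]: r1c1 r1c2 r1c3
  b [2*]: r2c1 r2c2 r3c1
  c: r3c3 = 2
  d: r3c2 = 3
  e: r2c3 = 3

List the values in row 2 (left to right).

The 3 cells of cage b must have product 2; hence r2c1 = 2.
The 3 cells of cage b must have product 2, so r2c2 = 1.
Cage e is given; hence r2c3 = 3.
Cage b has product 2; hence r3c1 = 1.
Cage d is a single given cell; hence r3c2 = 3.
Cage c is a single given cell, so r3c3 = 2.
Column 1 now contains 1, leaving r1c1 = 3.
3 is placed in column 2, which forces r1c2 = 2.
Column 3 already has 2, so r1c3 = 1.
Filled in: 3 2 1 / 2 1 3 / 1 3 2.

2 1 3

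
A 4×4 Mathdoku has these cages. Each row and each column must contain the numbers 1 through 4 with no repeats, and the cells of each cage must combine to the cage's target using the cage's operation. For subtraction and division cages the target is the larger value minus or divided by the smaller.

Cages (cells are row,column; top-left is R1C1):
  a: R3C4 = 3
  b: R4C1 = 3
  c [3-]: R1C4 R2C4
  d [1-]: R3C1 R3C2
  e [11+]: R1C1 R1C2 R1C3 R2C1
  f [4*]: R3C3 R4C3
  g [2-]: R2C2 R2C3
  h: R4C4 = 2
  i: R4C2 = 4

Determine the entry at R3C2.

2

Cage a is given, which forces R3C4 = 3.
Cage b is given; hence R4C1 = 3.
Cage i is given; hence R4C2 = 4.
Row 4 already has 4, leaving R4C3 = 1.
Cage h is a single given cell, so R4C4 = 2.
Column 3 already has 1; hence R3C3 = 4.
Cage e needs sum 11, so R1C1 = 4.
Row 1 already has 4, which forces R1C4 = 1.
The 4 cells of cage e must have sum 11, so R2C1 = 2.
Cage g needs two cells with difference 2, leaving R2C2 = 1.
4 is placed in column 3, so R2C3 = 3.
1 is placed in column 4, which forces R2C4 = 4.
Column 1 now contains 2, which forces R3C1 = 1.
1 is placed in column 2, so R3C2 = 2.
2 is placed in column 2, so R1C2 = 3.
3 is placed in column 3, leaving R1C3 = 2.
Completed grid: 4 3 2 1 / 2 1 3 4 / 1 2 4 3 / 3 4 1 2.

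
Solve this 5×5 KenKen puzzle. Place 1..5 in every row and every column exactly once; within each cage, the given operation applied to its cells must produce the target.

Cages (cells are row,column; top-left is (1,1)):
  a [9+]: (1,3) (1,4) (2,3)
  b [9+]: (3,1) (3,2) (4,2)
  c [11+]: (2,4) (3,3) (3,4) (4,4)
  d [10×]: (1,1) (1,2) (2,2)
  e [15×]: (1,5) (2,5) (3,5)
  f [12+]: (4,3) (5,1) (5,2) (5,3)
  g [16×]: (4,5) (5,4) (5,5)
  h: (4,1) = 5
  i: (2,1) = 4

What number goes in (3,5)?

I is a freebie, which forces (2,1) = 4.
Cage h is a single given cell, so (4,1) = 5.
Column 5 needs a 2, and only (4,5) is open for it.
Cage g has product 16, so (5,4) = 2.
Cage g needs product 16, which forces (5,5) = 4.
Cage f has sum 12, which forces (4,3) = 3.
The 3 cells of cage a must have sum 9, leaving (1,4) = 3.
The 4 cells of cage c must have sum 11; hence (3,3) = 1.
Column 3 now contains 1, leaving (5,3) = 5.
Column 3 already has 5, so (1,3) = 4.
Column 3 already has 5, leaving (2,3) = 2.
Row 2 needs a 3, and only (2,5) is open for it.
Cage e has product 15, so (1,5) = 1.
Column 5 now contains 3; hence (3,5) = 5.
1 is placed in row 1, so (1,1) = 2.
Cage d needs product 10; hence (1,2) = 5.
The 3 cells of cage d must have product 10, which forces (2,2) = 1.
Cage c has sum 11; hence (2,4) = 5.
Column 1 now contains 2, so (3,1) = 3.
3 is placed in row 3, which forces (3,2) = 2.
Row 3 already has 5, which forces (3,4) = 4.
Cage b needs sum 9; hence (4,2) = 4.
Cage c has sum 11; hence (4,4) = 1.
3 is placed in column 1, which forces (5,1) = 1.
Column 2 already has 1; hence (5,2) = 3.
Filled in: 2 5 4 3 1 / 4 1 2 5 3 / 3 2 1 4 5 / 5 4 3 1 2 / 1 3 5 2 4.

5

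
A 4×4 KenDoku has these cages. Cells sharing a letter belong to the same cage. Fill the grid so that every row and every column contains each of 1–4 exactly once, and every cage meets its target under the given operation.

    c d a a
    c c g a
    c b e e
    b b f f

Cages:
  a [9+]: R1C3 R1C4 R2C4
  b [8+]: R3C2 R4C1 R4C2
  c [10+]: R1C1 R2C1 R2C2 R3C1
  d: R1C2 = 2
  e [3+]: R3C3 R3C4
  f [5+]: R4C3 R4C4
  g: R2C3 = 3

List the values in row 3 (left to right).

4 3 1 2

Cage d is a single given cell, leaving R1C2 = 2.
G is a freebie, which forces R2C3 = 3.
Column 3 already has 3, which forces R1C3 = 4.
The only place for 2 in row 4 is R4C3.
Column 3 now contains 2, which forces R3C3 = 1.
Cage e's pair has sum 3, so R3C4 = 2.
Cage f needs two cells with sum 5, which forces R4C4 = 3.
3 is placed in column 4, leaving R1C4 = 1.
Cage c needs sum 10, which forces R2C1 = 2.
Column 4 already has 2, which forces R2C4 = 4.
The 3 cells of cage b must have sum 8, so R3C2 = 3.
Row 1 now contains 1, which forces R1C1 = 3.
Row 2 already has 4, which forces R2C2 = 1.
Row 3 already has 3, which forces R3C1 = 4.
Column 1 already has 4, leaving R4C1 = 1.
1 is placed in column 2, so R4C2 = 4.
Completed grid: 3 2 4 1 / 2 1 3 4 / 4 3 1 2 / 1 4 2 3.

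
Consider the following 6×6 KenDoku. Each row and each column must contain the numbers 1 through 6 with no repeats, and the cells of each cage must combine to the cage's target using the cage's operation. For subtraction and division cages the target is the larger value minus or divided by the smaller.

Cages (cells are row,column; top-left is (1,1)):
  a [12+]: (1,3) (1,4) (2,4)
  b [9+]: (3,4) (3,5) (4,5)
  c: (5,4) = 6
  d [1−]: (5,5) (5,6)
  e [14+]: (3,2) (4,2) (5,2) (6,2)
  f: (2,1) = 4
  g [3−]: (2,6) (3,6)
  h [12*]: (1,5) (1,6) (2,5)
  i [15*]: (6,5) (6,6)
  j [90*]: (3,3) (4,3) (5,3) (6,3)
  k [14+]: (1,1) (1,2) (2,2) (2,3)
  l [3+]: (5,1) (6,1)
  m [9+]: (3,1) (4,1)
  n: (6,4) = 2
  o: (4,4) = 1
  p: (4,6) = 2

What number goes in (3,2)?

2

Cage f is given, which forces (2,1) = 4.
Cage o is a single given cell, which forces (4,4) = 1.
Cage p is a single given cell, leaving (4,6) = 2.
C is a freebie; hence (5,4) = 6.
Cage n is a single given cell, leaving (6,4) = 2.
Cage l needs two cells with sum 3, which forces (5,1) = 2.
Row 6 now contains 2, which forces (6,1) = 1.
The only place for 4 in row 6 is (6,2).
In row 4, 4 can only go at (4,5), so (4,5) = 4.
The two cells of cage d must have difference 1, so (5,6) = 4.
In row 3, 4 can only go at (3,4), so (3,4) = 4.
Cage a needs sum 12; hence (1,3) = 4.
The 3 cells of cage b must have sum 9, so (3,5) = 1.
Cage h needs product 12, so (1,6) = 1.
Cage j has product 90, leaving (5,3) = 1.
Cage e needs sum 14, so (3,2) = 2.
In row 1, 2 can only go at (1,5), so (1,5) = 2.
2 is placed in column 5, leaving (2,5) = 6.
Row 2 now contains 6, which forces (2,6) = 3.
Column 6 now contains 3, so (3,6) = 6.
Column 6 now contains 3, so (6,6) = 5.
The 3 cells of cage a must have sum 12; hence (1,4) = 3.
3 is placed in row 2, leaving (2,2) = 1.
3 is placed in row 2, which forces (2,4) = 5.
6 is placed in row 3, leaving (3,1) = 3.
3 is placed in row 3; hence (3,3) = 5.
Cage m's pair has sum 9, leaving (4,1) = 6.
Row 4 already has 6, so (4,3) = 3.
Column 3 now contains 3, which forces (6,3) = 6.
5 is placed in row 6, so (6,5) = 3.
Column 1 now contains 6, so (1,1) = 5.
The 4 cells of cage k must have sum 14, leaving (1,2) = 6.
Row 2 now contains 5, leaving (2,3) = 2.
Row 4 now contains 3; hence (4,2) = 5.
Cage e needs sum 14; hence (5,2) = 3.
3 is placed in column 5; hence (5,5) = 5.
Completed grid: 5 6 4 3 2 1 / 4 1 2 5 6 3 / 3 2 5 4 1 6 / 6 5 3 1 4 2 / 2 3 1 6 5 4 / 1 4 6 2 3 5.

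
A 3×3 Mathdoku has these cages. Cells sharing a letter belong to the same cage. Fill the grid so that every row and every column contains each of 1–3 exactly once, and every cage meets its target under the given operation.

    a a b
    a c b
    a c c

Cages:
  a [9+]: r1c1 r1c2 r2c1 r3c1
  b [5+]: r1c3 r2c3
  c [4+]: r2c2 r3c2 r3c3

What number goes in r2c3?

3

The 4 cells of cage a must have sum 9; hence r1c2 = 3.
3 is placed in row 1; hence r1c3 = 2.
The 3 cells of cage c must have sum 4, so r2c2 = 1.
Column 3 already has 2, which forces r2c3 = 3.
Cage c has sum 4, so r3c2 = 2.
Cage c needs sum 4, which forces r3c3 = 1.
2 is placed in row 1, which forces r1c1 = 1.
Row 2 now contains 3; hence r2c1 = 2.
1 is placed in row 3, so r3c1 = 3.
The full grid is 1 3 2 / 2 1 3 / 3 2 1.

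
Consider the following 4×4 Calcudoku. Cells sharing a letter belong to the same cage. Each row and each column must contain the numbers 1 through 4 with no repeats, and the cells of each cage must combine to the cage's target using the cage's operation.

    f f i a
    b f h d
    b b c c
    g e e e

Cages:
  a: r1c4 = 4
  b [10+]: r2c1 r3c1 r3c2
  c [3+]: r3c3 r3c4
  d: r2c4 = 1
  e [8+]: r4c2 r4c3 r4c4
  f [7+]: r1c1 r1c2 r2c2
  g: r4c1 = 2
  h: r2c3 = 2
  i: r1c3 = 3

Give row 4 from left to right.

I is a freebie; hence r1c3 = 3.
Cage a is given; hence r1c4 = 4.
Cage h is a single given cell, leaving r2c3 = 2.
Cage d is given, so r2c4 = 1.
Column 3 now contains 2; hence r3c3 = 1.
Column 4 already has 1; hence r3c4 = 2.
Cage g is given; hence r4c1 = 2.
1 is placed in column 3, leaving r4c3 = 4.
Column 4 already has 1, which forces r4c4 = 3.
Column 1 now contains 2, leaving r1c1 = 1.
The 3 cells of cage f must have sum 7, so r1c2 = 2.
Cage b needs sum 10, which forces r2c1 = 3.
Cage f has sum 7, which forces r2c2 = 4.
Row 3 now contains 2, leaving r3c1 = 4.
Cage b needs sum 10, so r3c2 = 3.
Row 4 now contains 3; hence r4c2 = 1.
Completed grid: 1 2 3 4 / 3 4 2 1 / 4 3 1 2 / 2 1 4 3.

2 1 4 3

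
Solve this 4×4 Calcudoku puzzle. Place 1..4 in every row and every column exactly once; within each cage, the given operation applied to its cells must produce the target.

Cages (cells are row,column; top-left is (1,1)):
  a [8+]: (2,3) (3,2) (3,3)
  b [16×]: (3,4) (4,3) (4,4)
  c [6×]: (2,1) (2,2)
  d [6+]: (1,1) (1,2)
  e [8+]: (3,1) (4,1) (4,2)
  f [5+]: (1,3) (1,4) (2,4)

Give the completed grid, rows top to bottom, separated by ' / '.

2 4 1 3 / 3 2 4 1 / 4 1 3 2 / 1 3 2 4

Row 1 needs a 3, and only (1,4) is open for it.
The 3 cells of cage f must have sum 5; hence (1,3) = 1.
Cage f has sum 5, leaving (2,4) = 1.
1 is placed in column 4, so (4,4) = 4.
4 is placed in column 4, which forces (3,4) = 2.
Row 4 already has 4, so (4,3) = 2.
Cage e has sum 8, so (3,1) = 4.
The 3 cells of cage a must have sum 8, so (3,2) = 1.
Row 3 now contains 4; hence (3,3) = 3.
1 is placed in column 2; hence (4,2) = 3.
Column 1 already has 4, which forces (1,1) = 2.
Cage d needs two cells with sum 6, which forces (1,2) = 4.
The two cells of cage c must have product 6; hence (2,1) = 3.
Column 2 now contains 3, leaving (2,2) = 2.
Column 3 now contains 3, so (2,3) = 4.
Row 4 already has 3, which forces (4,1) = 1.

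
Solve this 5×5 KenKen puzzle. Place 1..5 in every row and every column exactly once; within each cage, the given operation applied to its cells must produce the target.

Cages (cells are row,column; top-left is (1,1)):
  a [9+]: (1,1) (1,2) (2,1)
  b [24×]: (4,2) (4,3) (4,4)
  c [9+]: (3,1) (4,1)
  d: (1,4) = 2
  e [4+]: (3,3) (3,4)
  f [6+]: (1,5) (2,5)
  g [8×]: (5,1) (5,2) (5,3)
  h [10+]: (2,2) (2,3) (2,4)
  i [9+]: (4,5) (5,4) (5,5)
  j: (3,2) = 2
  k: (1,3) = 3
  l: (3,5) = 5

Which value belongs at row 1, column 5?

4

K is a freebie; hence (1,3) = 3.
D is a freebie, leaving (1,4) = 2.
Cage j is given, which forces (3,2) = 2.
Column 3 already has 3, leaving (3,3) = 1.
Row 3 already has 1; hence (3,4) = 3.
L is a freebie; hence (3,5) = 5.
Column 4 already has 3, leaving (4,4) = 4.
The two cells of cage f must have sum 6, so (1,5) = 4.
Cage f needs two cells with sum 6, so (2,5) = 2.
5 is placed in row 3; hence (3,1) = 4.
4 is placed in row 4, which forces (4,1) = 5.
4 is placed in row 4, so (4,2) = 3.
4 is placed in row 4, leaving (4,3) = 2.
3 is placed in row 4, so (4,5) = 1.
Column 3 already has 2, leaving (5,3) = 4.
Cage i has sum 9, leaving (5,4) = 5.
Column 5 now contains 1, which forces (5,5) = 3.
Column 1 already has 5, which forces (1,1) = 1.
The 3 cells of cage a must have sum 9; hence (1,2) = 5.
Column 1 already has 4, which forces (2,1) = 3.
The 3 cells of cage h must have sum 10; hence (2,2) = 4.
Column 3 already has 4, so (2,3) = 5.
Column 4 already has 5, which forces (2,4) = 1.
The 3 cells of cage g must have product 8, so (5,1) = 2.
Row 5 already has 4, so (5,2) = 1.
Filled in: 1 5 3 2 4 / 3 4 5 1 2 / 4 2 1 3 5 / 5 3 2 4 1 / 2 1 4 5 3.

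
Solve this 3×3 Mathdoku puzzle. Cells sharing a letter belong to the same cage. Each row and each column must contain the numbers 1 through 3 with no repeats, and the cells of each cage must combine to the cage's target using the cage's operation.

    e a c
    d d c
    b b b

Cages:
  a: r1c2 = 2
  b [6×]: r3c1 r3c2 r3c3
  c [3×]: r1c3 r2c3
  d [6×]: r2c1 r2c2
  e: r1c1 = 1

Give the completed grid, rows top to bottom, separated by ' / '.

1 2 3 / 2 3 1 / 3 1 2

Cage e is a single given cell, which forces r1c1 = 1.
A is a freebie, so r1c2 = 2.
Row 1 already has 1; hence r1c3 = 3.
2 is placed in column 2; hence r2c2 = 3.
Column 3 already has 3, leaving r2c3 = 1.
3 is placed in column 2, so r3c2 = 1.
Column 3 now contains 1; hence r3c3 = 2.
3 is placed in row 2, leaving r2c1 = 2.
Row 3 already has 2; hence r3c1 = 3.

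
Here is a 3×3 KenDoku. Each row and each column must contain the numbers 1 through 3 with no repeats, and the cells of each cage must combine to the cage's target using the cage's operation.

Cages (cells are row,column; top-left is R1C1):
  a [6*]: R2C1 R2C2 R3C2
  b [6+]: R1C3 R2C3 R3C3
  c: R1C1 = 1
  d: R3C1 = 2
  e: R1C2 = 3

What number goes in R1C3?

Cage c is given; hence R1C1 = 1.
Cage e is given, leaving R1C2 = 3.
3 is placed in row 1; hence R1C3 = 2.
Cage d is given, leaving R3C1 = 2.
Row 3 now contains 2, which forces R3C2 = 1.
Row 3 now contains 1, leaving R3C3 = 3.
2 is placed in column 1, leaving R2C1 = 3.
Column 2 now contains 1, leaving R2C2 = 2.
Column 3 now contains 3, so R2C3 = 1.
Filled in: 1 3 2 / 3 2 1 / 2 1 3.

2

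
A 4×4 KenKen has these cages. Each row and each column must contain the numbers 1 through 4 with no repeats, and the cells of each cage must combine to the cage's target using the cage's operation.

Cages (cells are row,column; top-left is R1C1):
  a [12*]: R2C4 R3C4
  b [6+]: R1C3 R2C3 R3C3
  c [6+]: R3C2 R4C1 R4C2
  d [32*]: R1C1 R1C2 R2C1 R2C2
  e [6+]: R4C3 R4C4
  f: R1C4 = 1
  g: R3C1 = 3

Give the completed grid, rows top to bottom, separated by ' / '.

Cage f is a single given cell; hence R1C4 = 1.
Cage g is a single given cell; hence R3C1 = 3.
3 is placed in row 3, leaving R3C4 = 4.
Column 4 already has 4, which forces R4C4 = 2.
Column 4 already has 4, which forces R2C4 = 3.
Row 4 already has 2, leaving R4C1 = 1.
Row 4 already has 2, so R4C3 = 4.
Cage d needs product 32; hence R1C1 = 2.
The 4 cells of cage d must have product 32, which forces R1C2 = 4.
Cage b needs sum 6; hence R1C3 = 3.
Column 1 now contains 1, which forces R2C1 = 4.
Cage d has product 32, which forces R2C2 = 1.
Row 2 now contains 1; hence R2C3 = 2.
Cage c needs sum 6, which forces R3C2 = 2.
2 is placed in column 3, leaving R3C3 = 1.
Row 4 already has 4, which forces R4C2 = 3.

2 4 3 1 / 4 1 2 3 / 3 2 1 4 / 1 3 4 2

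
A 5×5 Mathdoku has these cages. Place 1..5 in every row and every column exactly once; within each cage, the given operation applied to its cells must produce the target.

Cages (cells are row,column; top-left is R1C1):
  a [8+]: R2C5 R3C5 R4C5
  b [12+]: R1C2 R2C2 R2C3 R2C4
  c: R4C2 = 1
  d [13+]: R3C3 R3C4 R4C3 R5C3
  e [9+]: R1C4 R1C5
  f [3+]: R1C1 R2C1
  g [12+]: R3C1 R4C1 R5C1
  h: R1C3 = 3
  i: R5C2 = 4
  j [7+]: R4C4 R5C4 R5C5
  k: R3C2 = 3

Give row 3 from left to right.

Cage h is given, so R1C3 = 3.
Cage k is given; hence R3C2 = 3.
Cage c is given, which forces R4C2 = 1.
Cage i is a single given cell, leaving R5C2 = 4.
In row 1, 1 can only go at R1C1, so R1C1 = 1.
Column 1 already has 1, which forces R2C1 = 2.
2 is placed in row 2, which forces R2C2 = 5.
5 is placed in column 2, which forces R1C2 = 2.
The only place for 3 in row 2 is R2C5.
The 3 cells of cage a must have sum 8; hence R3C5 = 1.
The 3 cells of cage a must have sum 8, which forces R4C5 = 4.
Column 5 already has 1, so R5C5 = 2.
Cage e needs two cells with sum 9, so R1C4 = 4.
Column 5 now contains 4, which forces R1C5 = 5.
Column 4 already has 4, which forces R2C4 = 1.
The 3 cells of cage g must have sum 12, so R3C1 = 4.
4 is placed in row 3, so R3C3 = 2.
Row 3 now contains 2, leaving R3C4 = 5.
Column 3 already has 2, which forces R4C3 = 5.
Row 4 now contains 4; hence R4C4 = 2.
Column 3 now contains 5; hence R5C3 = 1.
Cage j needs sum 7, leaving R5C4 = 3.
Row 2 now contains 1; hence R2C3 = 4.
5 is placed in row 4, so R4C1 = 3.
Row 5 now contains 3, so R5C1 = 5.
The full grid is 1 2 3 4 5 / 2 5 4 1 3 / 4 3 2 5 1 / 3 1 5 2 4 / 5 4 1 3 2.

4 3 2 5 1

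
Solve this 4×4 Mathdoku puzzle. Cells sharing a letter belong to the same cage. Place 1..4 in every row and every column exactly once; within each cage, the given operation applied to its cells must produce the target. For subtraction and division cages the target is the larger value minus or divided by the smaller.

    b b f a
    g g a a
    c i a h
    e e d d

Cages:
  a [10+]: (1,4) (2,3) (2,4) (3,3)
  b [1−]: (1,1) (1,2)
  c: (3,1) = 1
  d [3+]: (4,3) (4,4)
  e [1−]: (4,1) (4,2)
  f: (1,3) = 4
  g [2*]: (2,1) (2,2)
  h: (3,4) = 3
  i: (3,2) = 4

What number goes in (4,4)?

Cage f is a single given cell, leaving (1,3) = 4.
Cage c is a single given cell; hence (3,1) = 1.
Cage i is given, so (3,2) = 4.
Cage h is a single given cell; hence (3,4) = 3.
The 4 cells of cage a must have sum 10; hence (1,4) = 1.
Column 1 already has 1, leaving (2,1) = 2.
Cage g's pair has product 2, which forces (2,2) = 1.
The 4 cells of cage a must have sum 10; hence (2,3) = 3.
Cage a has sum 10, which forces (2,4) = 4.
Row 3 already has 3, so (3,3) = 2.
2 is placed in column 3; hence (4,3) = 1.
1 is placed in column 4, which forces (4,4) = 2.
Column 1 now contains 2; hence (1,1) = 3.
Cage b's pair has difference 1, which forces (1,2) = 2.
Cage e needs two cells with difference 1, which forces (4,1) = 4.
2 is placed in row 4; hence (4,2) = 3.
Filled in: 3 2 4 1 / 2 1 3 4 / 1 4 2 3 / 4 3 1 2.

2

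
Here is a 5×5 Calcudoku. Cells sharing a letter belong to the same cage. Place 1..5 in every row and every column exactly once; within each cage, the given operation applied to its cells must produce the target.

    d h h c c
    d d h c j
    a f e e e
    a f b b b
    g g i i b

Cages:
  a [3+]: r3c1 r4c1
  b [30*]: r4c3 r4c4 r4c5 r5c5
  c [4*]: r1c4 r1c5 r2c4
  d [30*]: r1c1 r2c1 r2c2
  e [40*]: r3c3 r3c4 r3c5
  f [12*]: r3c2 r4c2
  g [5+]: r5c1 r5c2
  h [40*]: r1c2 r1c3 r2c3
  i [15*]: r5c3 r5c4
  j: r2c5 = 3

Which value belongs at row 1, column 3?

2

J is a freebie, leaving r2c5 = 3.
Cage d has product 30; hence r1c1 = 3.
Row 2 needs a 1, and only r2c4 is open for it.
1 is placed in column 4; hence r1c4 = 4.
Cage c has product 4, which forces r1c5 = 1.
The 3 cells of cage h must have product 40, leaving r2c3 = 4.
The 4 cells of cage b must have product 30, which forces r4c3 = 1.
The 4 cells of cage b must have product 30, leaving r4c4 = 3.
Column 4 now contains 3, which forces r5c4 = 5.
Row 5 now contains 5; hence r5c5 = 2.
The two cells of cage a must have sum 3; hence r3c1 = 1.
The two cells of cage f must have product 12, leaving r3c2 = 3.
The 3 cells of cage e must have product 40; hence r3c3 = 5.
5 is placed in column 4; hence r3c4 = 2.
The 3 cells of cage e must have product 40; hence r3c5 = 4.
Row 4 now contains 1, leaving r4c1 = 2.
Row 4 already has 3, leaving r4c2 = 4.
Column 5 already has 2, so r4c5 = 5.
Column 1 now contains 1; hence r5c1 = 4.
Column 2 already has 4; hence r5c2 = 1.
Row 5 now contains 5, which forces r5c3 = 3.
Cage h needs product 40, so r1c2 = 5.
5 is placed in column 3; hence r1c3 = 2.
2 is placed in column 1; hence r2c1 = 5.
Cage d needs product 30; hence r2c2 = 2.
The full grid is 3 5 2 4 1 / 5 2 4 1 3 / 1 3 5 2 4 / 2 4 1 3 5 / 4 1 3 5 2.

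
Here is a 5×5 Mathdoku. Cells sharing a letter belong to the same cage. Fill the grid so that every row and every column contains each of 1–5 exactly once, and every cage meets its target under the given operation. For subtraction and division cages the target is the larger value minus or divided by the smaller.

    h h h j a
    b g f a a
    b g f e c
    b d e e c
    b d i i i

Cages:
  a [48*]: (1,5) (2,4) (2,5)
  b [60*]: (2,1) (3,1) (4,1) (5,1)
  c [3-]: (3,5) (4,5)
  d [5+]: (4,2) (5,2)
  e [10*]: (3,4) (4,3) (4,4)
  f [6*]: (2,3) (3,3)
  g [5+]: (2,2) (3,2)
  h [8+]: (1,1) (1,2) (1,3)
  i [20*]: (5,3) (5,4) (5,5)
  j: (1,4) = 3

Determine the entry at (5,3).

4

Cage j is given, leaving (1,4) = 3.
The 3 cells of cage a must have product 48; hence (1,5) = 4.
Cage a needs product 48, which forces (2,4) = 4.
Cage a needs product 48, which forces (2,5) = 3.
3 is placed in row 2, which forces (2,3) = 2.
Cage f needs two cells with product 6, so (3,3) = 3.
The 3 cells of cage i must have product 20, leaving (5,3) = 4.
2 is placed in row 2, so (2,2) = 1.
Row 3 already has 3, leaving (3,2) = 4.
Row 2 already has 1, which forces (2,1) = 5.
Cage b has product 60, leaving (3,1) = 1.
The 4 cells of cage b must have product 60, leaving (4,1) = 4.
Cage b needs product 60, leaving (5,1) = 3.
Row 5 already has 3, leaving (5,2) = 2.
1 is placed in column 1, which forces (1,1) = 2.
2 is placed in column 2, so (1,2) = 5.
Cage h needs sum 8, so (1,3) = 1.
2 is placed in column 2; hence (4,2) = 3.
1 is placed in column 3, so (4,3) = 5.
Row 4 already has 5, which forces (4,5) = 2.
The 3 cells of cage e must have product 10; hence (3,4) = 2.
2 is placed in column 5, leaving (3,5) = 5.
2 is placed in row 4, which forces (4,4) = 1.
1 is placed in column 4, leaving (5,4) = 5.
5 is placed in column 5, which forces (5,5) = 1.
The full grid is 2 5 1 3 4 / 5 1 2 4 3 / 1 4 3 2 5 / 4 3 5 1 2 / 3 2 4 5 1.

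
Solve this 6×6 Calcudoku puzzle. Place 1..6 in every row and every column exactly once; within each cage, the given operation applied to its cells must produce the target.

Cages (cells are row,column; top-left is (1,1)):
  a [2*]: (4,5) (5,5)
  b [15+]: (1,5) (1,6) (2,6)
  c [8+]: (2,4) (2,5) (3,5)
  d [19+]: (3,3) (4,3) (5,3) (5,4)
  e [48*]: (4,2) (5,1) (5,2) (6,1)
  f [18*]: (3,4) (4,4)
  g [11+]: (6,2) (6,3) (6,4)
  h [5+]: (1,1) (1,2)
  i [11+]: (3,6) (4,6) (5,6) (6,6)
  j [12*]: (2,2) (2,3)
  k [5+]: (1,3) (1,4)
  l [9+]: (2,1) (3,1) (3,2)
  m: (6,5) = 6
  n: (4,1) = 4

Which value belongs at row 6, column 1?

Cage n is given, leaving (4,1) = 4.
Cage m is given, so (6,5) = 6.
The 4 cells of cage e must have product 48, leaving (5,2) = 4.
In row 1, 6 can only go at (1,6), so (1,6) = 6.
In row 1, 5 can only go at (1,5), so (1,5) = 5.
Cage b has sum 15, which forces (2,6) = 4.
Column 3 needs a 1, and only (1,3) is open for it.
Cage k needs two cells with sum 5, leaving (1,4) = 4.
Cage g has sum 11; hence (6,3) = 4.
Row 3 needs a 4, and only (3,5) is open for it.
The only place for 5 in row 2 is (2,1).
Column 1 needs a 6, and only (5,1) is open for it.
The 4 cells of cage d must have sum 19, leaving (5,3) = 3.
6 is placed in row 5, which forces (5,4) = 5.
Column 4 already has 5, so (6,4) = 2.
Cage e has product 48, leaving (4,2) = 2.
Row 4 already has 2, so (4,5) = 1.
1 is placed in column 5, leaving (5,5) = 2.
Row 5 already has 2; hence (5,6) = 1.
Row 6 already has 2, so (6,1) = 1.
Row 6 already has 2, leaving (6,2) = 5.
Row 6 now contains 5, leaving (6,6) = 3.
Cage h needs two cells with sum 5; hence (1,1) = 2.
Column 2 now contains 2; hence (1,2) = 3.
Column 2 now contains 2, so (2,2) = 6.
Cage j needs two cells with product 12, so (2,3) = 2.
The 3 cells of cage c must have sum 8; hence (2,4) = 1.
1 is placed in column 5, which forces (2,5) = 3.
Column 1 already has 1, leaving (3,1) = 3.
Cage l has sum 9, leaving (3,2) = 1.
Row 3 already has 3, so (3,4) = 6.
The 4 cells of cage i must have sum 11, which forces (3,6) = 2.
Column 4 already has 6, leaving (4,4) = 3.
3 is placed in column 6, so (4,6) = 5.
6 is placed in row 3, leaving (3,3) = 5.
Row 4 already has 5, leaving (4,3) = 6.
The full grid is 2 3 1 4 5 6 / 5 6 2 1 3 4 / 3 1 5 6 4 2 / 4 2 6 3 1 5 / 6 4 3 5 2 1 / 1 5 4 2 6 3.

1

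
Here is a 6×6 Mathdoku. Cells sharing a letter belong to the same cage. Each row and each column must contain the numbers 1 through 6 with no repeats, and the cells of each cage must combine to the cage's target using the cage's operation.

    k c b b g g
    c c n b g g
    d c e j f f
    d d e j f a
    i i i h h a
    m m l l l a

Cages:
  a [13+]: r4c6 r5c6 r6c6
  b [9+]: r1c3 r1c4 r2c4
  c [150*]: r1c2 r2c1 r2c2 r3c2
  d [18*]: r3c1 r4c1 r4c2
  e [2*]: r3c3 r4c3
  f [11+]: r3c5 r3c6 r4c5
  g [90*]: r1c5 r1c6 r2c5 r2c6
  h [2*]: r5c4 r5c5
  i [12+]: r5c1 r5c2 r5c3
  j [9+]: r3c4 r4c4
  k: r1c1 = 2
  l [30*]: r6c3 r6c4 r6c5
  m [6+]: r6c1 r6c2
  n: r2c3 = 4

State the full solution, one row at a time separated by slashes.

Cage k is given, which forces r1c1 = 2.
The 4 cells of cage c must have product 150, so r2c1 = 5.
N is a freebie, leaving r2c3 = 4.
Row 1 needs a 4, and only r1c4 is open for it.
The 3 cells of cage b must have sum 9, so r1c3 = 3.
Cage b has sum 9, leaving r2c4 = 2.
2 is placed in column 4; hence r5c4 = 1.
Row 5 now contains 1, leaving r5c5 = 2.
Cage i has sum 12; hence r5c3 = 5.
In row 5, 6 can only go at r5c6, so r5c6 = 6.
Column 2 needs a 4, and only r5c2 is open for it.
Row 5 already has 4, which forces r5c1 = 3.
Cage d has product 18; hence r4c2 = 3.
Row 4 already has 3, which forces r4c4 = 6.
Cage d has product 18, which forces r3c1 = 6.
6 is placed in column 4, leaving r3c4 = 3.
6 is placed in row 4, which forces r4c1 = 1.
Row 4 already has 1, which forces r4c3 = 2.
Column 1 already has 1, so r6c1 = 4.
Column 4 already has 3, leaving r6c4 = 5.
Column 3 now contains 2, which forces r3c3 = 1.
5 is placed in row 6, which forces r6c2 = 2.
Column 3 already has 1, which forces r6c3 = 6.
Row 6 now contains 6; hence r6c5 = 1.
Row 6 already has 2; hence r6c6 = 3.
Cage g has product 90, leaving r1c5 = 6.
Cage g has product 90; hence r1c6 = 5.
Cage g has product 90, leaving r2c5 = 3.
3 is placed in column 6, which forces r2c6 = 1.
Row 3 already has 1, which forces r3c2 = 5.
Row 3 now contains 5, leaving r3c5 = 4.
Cage f has sum 11, so r3c6 = 2.
Column 5 already has 4, leaving r4c5 = 5.
The 3 cells of cage a must have sum 13, which forces r4c6 = 4.
Row 1 already has 6; hence r1c2 = 1.
1 is placed in row 2, leaving r2c2 = 6.

2 1 3 4 6 5 / 5 6 4 2 3 1 / 6 5 1 3 4 2 / 1 3 2 6 5 4 / 3 4 5 1 2 6 / 4 2 6 5 1 3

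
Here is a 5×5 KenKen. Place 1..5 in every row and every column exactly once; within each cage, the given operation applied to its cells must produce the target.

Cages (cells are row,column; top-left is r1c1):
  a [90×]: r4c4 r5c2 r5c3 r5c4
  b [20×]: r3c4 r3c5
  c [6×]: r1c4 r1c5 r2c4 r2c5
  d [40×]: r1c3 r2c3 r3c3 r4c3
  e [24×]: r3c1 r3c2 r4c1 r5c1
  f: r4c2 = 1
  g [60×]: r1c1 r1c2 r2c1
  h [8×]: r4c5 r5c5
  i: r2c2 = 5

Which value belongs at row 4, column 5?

Cage i is a single given cell; hence r2c2 = 5.
Cage f is given, which forces r4c2 = 1.
Cage a has product 90, so r4c4 = 3.
The 3 cells of cage g must have product 60, so r1c1 = 5.
Row 4 needs a 5, and only r4c3 is open for it.
Cage a needs product 90; hence r5c4 = 5.
Column 4 already has 5; hence r3c4 = 4.
Cage b needs two cells with product 20; hence r3c5 = 5.
The only place for 1 in row 5 is r5c1.
Cage e needs product 24, so r4c1 = 4.
Row 4 already has 4, leaving r4c5 = 2.
Column 5 already has 2, leaving r5c5 = 4.
Cage g has product 60, which forces r1c2 = 4.
Column 1 already has 4, so r2c1 = 3.
Row 2 already has 3, leaving r2c5 = 1.
3 is placed in column 1, which forces r3c1 = 2.
2 is placed in row 3, leaving r3c2 = 3.
2 is placed in row 3, which forces r3c3 = 1.
Column 2 already has 3, leaving r5c2 = 2.
2 is placed in row 5, which forces r5c3 = 3.
1 is placed in column 3, so r1c3 = 2.
Cage c has product 6, which forces r1c4 = 1.
Column 5 already has 1; hence r1c5 = 3.
The 4 cells of cage d must have product 40, leaving r2c3 = 4.
Row 2 already has 1, so r2c4 = 2.
Filled in: 5 4 2 1 3 / 3 5 4 2 1 / 2 3 1 4 5 / 4 1 5 3 2 / 1 2 3 5 4.

2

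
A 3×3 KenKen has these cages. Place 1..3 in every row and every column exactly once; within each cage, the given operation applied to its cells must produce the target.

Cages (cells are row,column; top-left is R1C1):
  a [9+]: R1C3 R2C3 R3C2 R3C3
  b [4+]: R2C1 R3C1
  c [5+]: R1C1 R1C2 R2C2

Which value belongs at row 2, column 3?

1

The 4 cells of cage a must have sum 9, which forces R3C2 = 3.
Cage c has sum 5, leaving R1C1 = 2.
3 is placed in column 2, which forces R1C2 = 1.
Row 1 already has 1; hence R1C3 = 3.
Cage b's pair has sum 4; hence R2C1 = 3.
Cage c has sum 5, leaving R2C2 = 2.
Row 2 now contains 2, leaving R2C3 = 1.
Row 3 now contains 3, which forces R3C1 = 1.
1 is placed in column 3, so R3C3 = 2.
Completed grid: 2 1 3 / 3 2 1 / 1 3 2.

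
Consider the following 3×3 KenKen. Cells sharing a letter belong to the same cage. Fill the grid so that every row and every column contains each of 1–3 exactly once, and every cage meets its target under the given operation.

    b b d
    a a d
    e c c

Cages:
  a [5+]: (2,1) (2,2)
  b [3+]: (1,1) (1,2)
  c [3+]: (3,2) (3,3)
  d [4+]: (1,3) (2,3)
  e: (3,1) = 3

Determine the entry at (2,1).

2

Cage e is a single given cell; hence (3,1) = 3.
3 is placed in column 1, so (2,1) = 2.
Cage a's pair has sum 5; hence (2,2) = 3.
Row 2 now contains 3; hence (2,3) = 1.
Column 3 already has 1, leaving (3,3) = 2.
Column 1 now contains 2; hence (1,1) = 1.
The two cells of cage b must have sum 3, leaving (1,2) = 2.
Column 3 already has 1, leaving (1,3) = 3.
Row 3 now contains 2, leaving (3,2) = 1.
Completed grid: 1 2 3 / 2 3 1 / 3 1 2.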